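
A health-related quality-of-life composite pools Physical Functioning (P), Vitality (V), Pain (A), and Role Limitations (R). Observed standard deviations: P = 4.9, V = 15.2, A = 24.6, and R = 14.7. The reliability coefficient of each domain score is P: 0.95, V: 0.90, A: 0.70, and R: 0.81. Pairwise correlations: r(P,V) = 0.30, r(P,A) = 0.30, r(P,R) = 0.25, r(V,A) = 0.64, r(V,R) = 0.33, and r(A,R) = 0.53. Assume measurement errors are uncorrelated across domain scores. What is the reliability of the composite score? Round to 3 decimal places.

0.890

Var(P+V+A+R) = 4.9² + 15.2² + 24.6² + 14.7² + 2·[4.9·15.2·0.30 + 4.9·24.6·0.30 + 4.9·14.7·0.25 + 15.2·24.6·0.64 + 15.2·14.7·0.33 + 24.6·14.7·0.53] = 1076.3 + 1162.43 = 2238.73.
With uncorrelated errors the cross-covariances are all true-score covariance, so they carry over unchanged; only the diagonal terms shrink to ρᵢσᵢ².
True-score variance = [4.9²·0.95 + 15.2²·0.90 + 24.6²·0.70 + 14.7²·0.81] + 1162.43 = 829.39 + 1162.43 = 1991.82.
Reliability = 1991.82 / 2238.73 = 0.890.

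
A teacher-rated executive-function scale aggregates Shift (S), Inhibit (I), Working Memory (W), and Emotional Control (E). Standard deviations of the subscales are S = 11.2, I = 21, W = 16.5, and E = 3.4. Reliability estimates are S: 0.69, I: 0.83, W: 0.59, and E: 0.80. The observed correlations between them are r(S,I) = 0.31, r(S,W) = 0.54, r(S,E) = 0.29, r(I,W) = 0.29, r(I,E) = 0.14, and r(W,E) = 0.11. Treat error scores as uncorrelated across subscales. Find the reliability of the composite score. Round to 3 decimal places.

0.843

Var(S+I+W+E) = 11.2² + 21² + 16.5² + 3.4² + 2·[11.2·21·0.31 + 11.2·16.5·0.54 + 11.2·3.4·0.29 + 21·16.5·0.29 + 21·3.4·0.14 + 16.5·3.4·0.11] = 850.25 + 600.798 = 1451.05.
With uncorrelated errors the cross-covariances are all true-score covariance, so they carry over unchanged; only the diagonal terms shrink to ρᵢσᵢ².
True-score variance = [11.2²·0.69 + 21²·0.83 + 16.5²·0.59 + 3.4²·0.80] + 600.798 = 622.459 + 600.798 = 1223.26.
Reliability = 1223.26 / 1451.05 = 0.843.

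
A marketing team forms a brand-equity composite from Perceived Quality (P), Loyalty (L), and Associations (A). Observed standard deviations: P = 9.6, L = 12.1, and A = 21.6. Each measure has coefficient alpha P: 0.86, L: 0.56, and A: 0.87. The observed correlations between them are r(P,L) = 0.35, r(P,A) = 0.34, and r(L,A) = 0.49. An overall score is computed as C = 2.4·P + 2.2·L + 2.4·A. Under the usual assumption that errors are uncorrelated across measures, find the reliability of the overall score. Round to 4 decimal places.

0.8872

Var(C) = 2.4²·9.6² + 2.2²·12.1² + 2.4²·21.6² + 2·[5.28·9.6·12.1·0.35 + 5.76·9.6·21.6·0.34 + 5.28·12.1·21.6·0.49] = 3926.85 + 2593.9 = 6520.75.
Because errors are independent across components, Cov(Tᵢ,Tⱼ) = Cov(Xᵢ,Xⱼ); the off-diagonal part of the true-score variance is the same as above.
True-score variance = [2.4²·9.6²·0.86 + 2.2²·12.1²·0.56 + 2.4²·21.6²·0.87] + 2593.9 = 3191.38 + 2593.9 = 5785.28.
Reliability = 5785.28 / 6520.75 = 0.8872.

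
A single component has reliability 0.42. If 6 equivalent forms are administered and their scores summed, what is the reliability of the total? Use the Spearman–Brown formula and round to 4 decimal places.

0.8129

ρ_k = kρ / (1 + (k−1)ρ) = 6·0.42 / (1 + 5·0.42) = 2.520 / 3.100 = 0.8129.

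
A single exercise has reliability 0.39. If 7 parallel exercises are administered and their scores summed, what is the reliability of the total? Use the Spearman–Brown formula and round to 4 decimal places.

0.8174

ρ_k = kρ / (1 + (k−1)ρ) = 7·0.39 / (1 + 6·0.39) = 2.730 / 3.340 = 0.8174.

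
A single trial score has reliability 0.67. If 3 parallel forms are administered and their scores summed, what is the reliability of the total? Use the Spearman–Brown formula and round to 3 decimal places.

ρ_k = kρ / (1 + (k−1)ρ) = 3·0.67 / (1 + 2·0.67) = 2.010 / 2.340 = 0.859.

0.859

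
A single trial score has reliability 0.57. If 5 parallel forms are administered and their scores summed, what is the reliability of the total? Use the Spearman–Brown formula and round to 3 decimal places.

0.869

ρ_k = kρ / (1 + (k−1)ρ) = 5·0.57 / (1 + 4·0.57) = 2.850 / 3.280 = 0.869.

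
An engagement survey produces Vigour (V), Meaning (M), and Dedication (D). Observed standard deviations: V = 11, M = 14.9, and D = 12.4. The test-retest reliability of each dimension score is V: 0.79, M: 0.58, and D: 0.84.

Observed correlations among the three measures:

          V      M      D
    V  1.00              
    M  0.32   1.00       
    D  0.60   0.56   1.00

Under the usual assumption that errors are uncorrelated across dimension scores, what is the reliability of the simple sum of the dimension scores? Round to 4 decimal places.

0.8527

Var(V+M+D) = 11² + 14.9² + 12.4² + 2·[11·14.9·0.32 + 11·12.4·0.60 + 14.9·12.4·0.56] = 496.77 + 475.507 = 972.277.
Under uncorrelated errors the observed covariances equal the true-score covariances, so only the own-variance terms attenuate.
True-score variance = [11²·0.79 + 14.9²·0.58 + 12.4²·0.84] + 475.507 = 353.514 + 475.507 = 829.021.
Reliability = 829.021 / 972.277 = 0.8527.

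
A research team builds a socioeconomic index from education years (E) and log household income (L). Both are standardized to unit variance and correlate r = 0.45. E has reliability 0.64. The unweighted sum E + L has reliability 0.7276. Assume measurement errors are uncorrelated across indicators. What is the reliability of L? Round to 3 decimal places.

0.570

Var(E+L) = 2 + 2·0.45 = 2.900.
True-score variance = ρ_E + ρ_L + 2·0.45, so 0.7276 = (0.64 + ρ_L + 0.90) / 2.900.
ρ_L = 0.7276·2.900 − 0.64 − 0.90 = 0.570.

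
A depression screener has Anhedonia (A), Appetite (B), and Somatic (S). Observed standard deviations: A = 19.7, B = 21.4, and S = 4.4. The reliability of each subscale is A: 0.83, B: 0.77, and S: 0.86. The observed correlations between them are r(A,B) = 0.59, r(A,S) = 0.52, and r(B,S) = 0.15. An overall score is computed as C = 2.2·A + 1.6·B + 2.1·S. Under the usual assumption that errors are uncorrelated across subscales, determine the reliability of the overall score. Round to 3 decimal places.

Var(C) = 2.2²·19.7² + 1.6²·21.4² + 2.1²·4.4² + 2·[3.52·19.7·21.4·0.59 + 4.62·19.7·4.4·0.52 + 3.36·21.4·4.4·0.15] = 3136.11 + 2262.47 = 5398.58.
Under uncorrelated errors the observed covariances equal the true-score covariances, so only the own-variance terms attenuate.
True-score variance = [2.2²·19.7²·0.83 + 1.6²·21.4²·0.77 + 2.1²·4.4²·0.86] + 2262.47 = 2535.19 + 2262.47 = 4797.66.
Reliability = 4797.66 / 5398.58 = 0.889.

0.889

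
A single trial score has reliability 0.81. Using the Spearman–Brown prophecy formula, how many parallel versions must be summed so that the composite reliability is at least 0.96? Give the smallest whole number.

k ≥ ρ*(1−ρ₁)/(ρ₁(1−ρ*)) = 0.96·0.19 / (0.81·0.04) = 5.630.
Smallest integer k = 6.

6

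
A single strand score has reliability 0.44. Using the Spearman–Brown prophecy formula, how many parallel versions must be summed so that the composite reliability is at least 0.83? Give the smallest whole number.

7

k ≥ ρ*(1−ρ₁)/(ρ₁(1−ρ*)) = 0.83·0.56 / (0.44·0.17) = 6.214.
Smallest integer k = 7.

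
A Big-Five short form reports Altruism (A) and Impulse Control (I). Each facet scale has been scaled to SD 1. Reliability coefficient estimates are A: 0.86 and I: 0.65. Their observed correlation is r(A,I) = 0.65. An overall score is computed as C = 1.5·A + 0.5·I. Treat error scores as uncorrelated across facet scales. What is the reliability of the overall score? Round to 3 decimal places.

0.884

Var(C) = 1.5² + 0.5² + 2·[0.75·0.65] = 2.5 + 0.975 = 3.475.
Under uncorrelated errors the observed covariances equal the true-score covariances, so only the own-variance terms attenuate.
True-score variance = [1.5²·0.86 + 0.5²·0.65] + 0.975 = 2.0975 + 0.975 = 3.0725.
Reliability = 3.0725 / 3.475 = 0.884.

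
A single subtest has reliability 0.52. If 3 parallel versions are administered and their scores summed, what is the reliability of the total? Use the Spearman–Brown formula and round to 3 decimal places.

0.765

ρ_k = kρ / (1 + (k−1)ρ) = 3·0.52 / (1 + 2·0.52) = 1.560 / 2.040 = 0.765.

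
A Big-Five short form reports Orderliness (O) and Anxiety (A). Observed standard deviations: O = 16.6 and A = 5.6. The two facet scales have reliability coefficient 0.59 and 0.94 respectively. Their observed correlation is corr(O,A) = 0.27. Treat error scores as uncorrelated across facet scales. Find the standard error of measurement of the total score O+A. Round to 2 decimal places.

Var(total) = 306.92 + 50.1984 = 357.118.
True-score variance = 192.059 + 50.1984 = 242.257, so reliability = 0.6784.
Error variance = 357.118 − 242.257 = 114.861; SEM = √114.861 = 10.72.

10.72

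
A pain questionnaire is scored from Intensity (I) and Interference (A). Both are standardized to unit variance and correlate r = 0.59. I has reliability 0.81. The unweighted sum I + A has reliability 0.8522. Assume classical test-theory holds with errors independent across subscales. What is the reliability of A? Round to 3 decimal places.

Var(I+A) = 2 + 2·0.59 = 3.180.
True-score variance = ρ_I + ρ_A + 2·0.59, so 0.8522 = (0.81 + ρ_A + 1.18) / 3.180.
ρ_A = 0.8522·3.180 − 0.81 − 1.18 = 0.720.

0.720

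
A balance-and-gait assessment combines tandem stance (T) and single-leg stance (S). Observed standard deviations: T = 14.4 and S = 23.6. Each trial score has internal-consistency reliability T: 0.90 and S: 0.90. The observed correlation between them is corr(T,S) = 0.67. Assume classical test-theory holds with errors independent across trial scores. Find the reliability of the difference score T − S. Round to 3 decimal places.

Var(T−S) = 14.4² + 23.6² − 2·14.4·23.6·0.67 = 764.32 − 455.386 = 308.934.
Under uncorrelated errors the observed covariances equal the true-score covariances, so only the own-variance terms attenuate.
True-score variance = [14.4²·0.90 + 23.6²·0.90] − 455.386 = 687.888 − 455.386 = 232.502.
Reliability = 232.502 / 308.934 = 0.753.

0.753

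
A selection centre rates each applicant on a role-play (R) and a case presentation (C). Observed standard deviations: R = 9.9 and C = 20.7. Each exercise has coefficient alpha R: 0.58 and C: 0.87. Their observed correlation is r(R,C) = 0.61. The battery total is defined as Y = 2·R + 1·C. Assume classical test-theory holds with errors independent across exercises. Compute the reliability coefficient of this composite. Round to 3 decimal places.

Var(Y) = 2²·9.9² + 20.7² + 2·[2·9.9·20.7·0.61] = 820.53 + 500.029 = 1320.56.
With uncorrelated errors the cross-covariances are all true-score covariance, so they carry over unchanged; only the diagonal terms shrink to ρᵢσᵢ².
True-score variance = [2²·9.9²·0.58 + 20.7²·0.87] + 500.029 = 600.169 + 500.029 = 1100.2.
Reliability = 1100.2 / 1320.56 = 0.833.

0.833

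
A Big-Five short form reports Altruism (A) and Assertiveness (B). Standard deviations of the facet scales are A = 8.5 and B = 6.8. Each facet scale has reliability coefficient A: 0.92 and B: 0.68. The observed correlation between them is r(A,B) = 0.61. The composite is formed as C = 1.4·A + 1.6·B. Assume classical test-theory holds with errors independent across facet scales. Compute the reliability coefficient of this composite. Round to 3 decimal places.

0.882

Var(C) = 1.4²·8.5² + 1.6²·6.8² + 2·[2.24·8.5·6.8·0.61] = 259.984 + 157.956 = 417.94.
With uncorrelated errors the cross-covariances are all true-score covariance, so they carry over unchanged; only the diagonal terms shrink to ρᵢσᵢ².
True-score variance = [1.4²·8.5²·0.92 + 1.6²·6.8²·0.68] + 157.956 = 210.776 + 157.956 = 368.732.
Reliability = 368.732 / 417.94 = 0.882.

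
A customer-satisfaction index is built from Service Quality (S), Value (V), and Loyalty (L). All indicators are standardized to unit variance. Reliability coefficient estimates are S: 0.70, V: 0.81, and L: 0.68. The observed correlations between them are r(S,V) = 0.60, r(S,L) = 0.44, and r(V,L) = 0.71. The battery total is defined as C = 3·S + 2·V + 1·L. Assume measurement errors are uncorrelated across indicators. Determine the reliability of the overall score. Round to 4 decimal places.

0.8583

Var(C) = 3² + 2² + 1 + 2·[6·0.60 + 3·0.44 + 2·0.71] = 14 + 12.68 = 26.68.
Under uncorrelated errors the observed covariances equal the true-score covariances, so only the own-variance terms attenuate.
True-score variance = [3²·0.70 + 2²·0.81 + 0.68] + 12.68 = 10.22 + 12.68 = 22.9.
Reliability = 22.9 / 26.68 = 0.8583.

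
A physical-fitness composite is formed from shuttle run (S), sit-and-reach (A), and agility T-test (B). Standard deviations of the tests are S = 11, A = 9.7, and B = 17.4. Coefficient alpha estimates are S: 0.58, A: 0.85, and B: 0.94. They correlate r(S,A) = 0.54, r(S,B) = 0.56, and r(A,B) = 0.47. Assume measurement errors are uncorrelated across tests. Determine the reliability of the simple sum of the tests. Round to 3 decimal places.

0.917

Var(S+A+B) = 11² + 9.7² + 17.4² + 2·[11·9.7·0.54 + 11·17.4·0.56 + 9.7·17.4·0.47] = 517.85 + 488.257 = 1006.11.
Under uncorrelated errors the observed covariances equal the true-score covariances, so only the own-variance terms attenuate.
True-score variance = [11²·0.58 + 9.7²·0.85 + 17.4²·0.94] + 488.257 = 434.751 + 488.257 = 923.008.
Reliability = 923.008 / 1006.11 = 0.917.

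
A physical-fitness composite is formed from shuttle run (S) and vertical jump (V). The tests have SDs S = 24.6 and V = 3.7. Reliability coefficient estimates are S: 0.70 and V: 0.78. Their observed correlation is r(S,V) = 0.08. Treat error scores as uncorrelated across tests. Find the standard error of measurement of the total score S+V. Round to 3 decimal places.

13.585

Var(total) = 618.85 + 14.5632 = 633.413.
True-score variance = 434.29 + 14.5632 = 448.853, so reliability = 0.7086.
Error variance = 633.413 − 448.853 = 184.56; SEM = √184.56 = 13.585.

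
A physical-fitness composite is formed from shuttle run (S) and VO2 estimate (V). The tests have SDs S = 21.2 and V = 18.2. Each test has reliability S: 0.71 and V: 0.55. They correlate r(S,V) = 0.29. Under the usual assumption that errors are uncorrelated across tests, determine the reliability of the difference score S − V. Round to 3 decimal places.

0.498

Var(S−V) = 21.2² + 18.2² − 2·21.2·18.2·0.29 = 780.68 − 223.787 = 556.893.
Under uncorrelated errors the observed covariances equal the true-score covariances, so only the own-variance terms attenuate.
True-score variance = [21.2²·0.71 + 18.2²·0.55] − 223.787 = 501.284 − 223.787 = 277.497.
Reliability = 277.497 / 556.893 = 0.498.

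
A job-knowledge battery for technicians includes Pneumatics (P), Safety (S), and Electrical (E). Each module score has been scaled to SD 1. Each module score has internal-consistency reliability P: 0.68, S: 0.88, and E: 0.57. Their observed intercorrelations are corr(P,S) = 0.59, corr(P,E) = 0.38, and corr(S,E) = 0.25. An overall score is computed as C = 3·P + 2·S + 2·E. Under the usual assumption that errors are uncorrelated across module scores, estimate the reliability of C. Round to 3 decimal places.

0.834

Var(C) = 3² + 2² + 2² + 2·[6·0.59 + 6·0.38 + 4·0.25] = 17 + 13.64 = 30.64.
Because errors are independent across components, Cov(Tᵢ,Tⱼ) = Cov(Xᵢ,Xⱼ); the off-diagonal part of the true-score variance is the same as above.
True-score variance = [3²·0.68 + 2²·0.88 + 2²·0.57] + 13.64 = 11.92 + 13.64 = 25.56.
Reliability = 25.56 / 30.64 = 0.834.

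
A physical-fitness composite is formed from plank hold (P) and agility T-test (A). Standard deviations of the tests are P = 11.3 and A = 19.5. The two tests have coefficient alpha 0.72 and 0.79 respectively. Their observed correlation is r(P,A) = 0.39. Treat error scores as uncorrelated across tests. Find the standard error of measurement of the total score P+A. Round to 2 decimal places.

Var(total) = 507.94 + 171.873 = 679.813.
True-score variance = 392.334 + 171.873 = 564.207, so reliability = 0.8299.
Error variance = 679.813 − 564.207 = 115.606; SEM = √115.606 = 10.75.

10.75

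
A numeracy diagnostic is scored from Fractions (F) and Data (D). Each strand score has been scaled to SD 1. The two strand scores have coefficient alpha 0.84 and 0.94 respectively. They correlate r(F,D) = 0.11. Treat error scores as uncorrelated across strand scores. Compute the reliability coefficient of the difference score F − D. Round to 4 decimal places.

0.8764

Var(F−D) = 1 + 1 − 2·0.11 = 2 − 0.22 = 1.78.
With uncorrelated errors the cross-covariances are all true-score covariance, so they carry over unchanged; only the diagonal terms shrink to ρᵢσᵢ².
True-score variance = [0.84 + 0.94] − 0.22 = 1.78 − 0.22 = 1.56.
Reliability = 1.56 / 1.78 = 0.8764.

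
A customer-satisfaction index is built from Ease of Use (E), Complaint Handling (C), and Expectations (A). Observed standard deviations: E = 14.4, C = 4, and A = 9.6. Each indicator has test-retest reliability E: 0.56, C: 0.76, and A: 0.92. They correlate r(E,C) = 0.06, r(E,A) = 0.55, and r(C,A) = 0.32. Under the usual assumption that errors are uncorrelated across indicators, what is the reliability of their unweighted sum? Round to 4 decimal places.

Var(E+C+A) = 14.4² + 4² + 9.6² + 2·[14.4·4·0.06 + 14.4·9.6·0.55 + 4·9.6·0.32] = 315.52 + 183.552 = 499.072.
Because errors are independent across components, Cov(Tᵢ,Tⱼ) = Cov(Xᵢ,Xⱼ); the off-diagonal part of the true-score variance is the same as above.
True-score variance = [14.4²·0.56 + 4²·0.76 + 9.6²·0.92] + 183.552 = 213.069 + 183.552 = 396.621.
Reliability = 396.621 / 499.072 = 0.7947.

0.7947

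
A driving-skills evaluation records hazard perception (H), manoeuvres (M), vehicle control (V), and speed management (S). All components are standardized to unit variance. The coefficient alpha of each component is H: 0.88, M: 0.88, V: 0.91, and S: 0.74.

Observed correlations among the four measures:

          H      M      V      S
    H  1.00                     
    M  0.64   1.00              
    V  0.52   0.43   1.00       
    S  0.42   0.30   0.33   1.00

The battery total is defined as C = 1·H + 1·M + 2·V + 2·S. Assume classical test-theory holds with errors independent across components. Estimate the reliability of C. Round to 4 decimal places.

0.9204

Var(C) = 1 + 1 + 2² + 2² + 2·[0.64 + 2·0.52 + 2·0.42 + 2·0.43 + 2·0.30 + 4·0.33] = 10 + 10.6 = 20.6.
With uncorrelated errors the cross-covariances are all true-score covariance, so they carry over unchanged; only the diagonal terms shrink to ρᵢσᵢ².
True-score variance = [0.88 + 0.88 + 2²·0.91 + 2²·0.74] + 10.6 = 8.36 + 10.6 = 18.96.
Reliability = 18.96 / 20.6 = 0.9204.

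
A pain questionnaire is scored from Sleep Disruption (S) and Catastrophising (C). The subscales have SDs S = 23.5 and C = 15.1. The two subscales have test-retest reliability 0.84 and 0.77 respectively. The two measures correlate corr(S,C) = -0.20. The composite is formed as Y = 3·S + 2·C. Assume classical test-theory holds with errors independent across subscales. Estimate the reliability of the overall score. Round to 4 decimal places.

Var(Y) = 3²·23.5² + 2²·15.1² + 2·[6·23.5·15.1·(-0.20)] = 5882.29 − 851.64 = 5030.65.
Because errors are independent across components, Cov(Tᵢ,Tⱼ) = Cov(Xᵢ,Xⱼ); the off-diagonal part of the true-score variance is the same as above.
True-score variance = [3²·23.5²·0.84 + 2²·15.1²·0.77] − 851.64 = 4877.28 − 851.64 = 4025.64.
Reliability = 4025.64 / 5030.65 = 0.8002.

0.8002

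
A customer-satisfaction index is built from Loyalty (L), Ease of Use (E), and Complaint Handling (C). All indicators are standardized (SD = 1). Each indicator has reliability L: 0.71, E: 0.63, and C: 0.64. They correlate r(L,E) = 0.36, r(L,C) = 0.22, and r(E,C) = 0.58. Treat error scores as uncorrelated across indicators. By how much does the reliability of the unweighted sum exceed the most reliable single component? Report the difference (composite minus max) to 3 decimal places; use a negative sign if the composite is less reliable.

0.098

Var(sum) = 3 + 2.32 = 5.32; true-score variance = 1.98 + 2.32 = 4.3; composite reliability = 0.8083.
Max component reliability = 0.7100.
Difference = 0.8083 − 0.7100 = 0.098.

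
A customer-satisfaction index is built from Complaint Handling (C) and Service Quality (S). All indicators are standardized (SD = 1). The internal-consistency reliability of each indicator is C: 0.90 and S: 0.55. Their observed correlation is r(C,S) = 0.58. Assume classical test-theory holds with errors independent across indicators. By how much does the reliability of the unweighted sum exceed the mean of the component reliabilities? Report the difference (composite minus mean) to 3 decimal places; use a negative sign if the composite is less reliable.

Var(sum) = 2 + 1.16 = 3.16; true-score variance = 1.45 + 1.16 = 2.61; composite reliability = 0.8259.
Mean component reliability = 0.7250.
Difference = 0.8259 − 0.7250 = 0.101.

0.101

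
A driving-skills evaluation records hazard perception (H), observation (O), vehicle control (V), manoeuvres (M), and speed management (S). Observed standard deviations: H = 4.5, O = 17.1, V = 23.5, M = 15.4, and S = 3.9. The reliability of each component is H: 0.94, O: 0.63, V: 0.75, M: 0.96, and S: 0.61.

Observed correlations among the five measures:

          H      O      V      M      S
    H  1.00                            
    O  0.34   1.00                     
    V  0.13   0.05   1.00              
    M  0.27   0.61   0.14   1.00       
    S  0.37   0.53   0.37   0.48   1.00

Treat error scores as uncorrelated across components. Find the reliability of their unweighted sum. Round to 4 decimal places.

Var(H+O+V+M+S) = 4.5² + 17.1² + 23.5² + 15.4² + 3.9² + 2·[4.5·17.1·0.34 + 4.5·23.5·0.13 + 4.5·15.4·0.27 + 4.5·3.9·0.37 + 17.1·23.5·0.05 + 17.1·15.4·0.61 + 17.1·3.9·0.53 + 23.5·15.4·0.14 + 23.5·3.9·0.37 + 15.4·3.9·0.48] = 1117.28 + 789.192 = 1906.47.
Because errors are independent across components, Cov(Tᵢ,Tⱼ) = Cov(Xᵢ,Xⱼ); the off-diagonal part of the true-score variance is the same as above.
True-score variance = [4.5²·0.94 + 17.1²·0.63 + 23.5²·0.75 + 15.4²·0.96 + 3.9²·0.61] + 789.192 = 854.393 + 789.192 = 1643.58.
Reliability = 1643.58 / 1906.47 = 0.8621.

0.8621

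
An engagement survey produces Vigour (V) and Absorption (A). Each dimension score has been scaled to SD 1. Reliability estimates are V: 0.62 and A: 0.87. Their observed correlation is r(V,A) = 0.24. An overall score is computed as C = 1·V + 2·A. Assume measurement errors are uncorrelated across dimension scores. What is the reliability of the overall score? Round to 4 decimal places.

Var(C) = 1 + 2² + 2·[2·0.24] = 5 + 0.96 = 5.96.
With uncorrelated errors the cross-covariances are all true-score covariance, so they carry over unchanged; only the diagonal terms shrink to ρᵢσᵢ².
True-score variance = [0.62 + 2²·0.87] + 0.96 = 4.1 + 0.96 = 5.06.
Reliability = 5.06 / 5.96 = 0.8490.

0.8490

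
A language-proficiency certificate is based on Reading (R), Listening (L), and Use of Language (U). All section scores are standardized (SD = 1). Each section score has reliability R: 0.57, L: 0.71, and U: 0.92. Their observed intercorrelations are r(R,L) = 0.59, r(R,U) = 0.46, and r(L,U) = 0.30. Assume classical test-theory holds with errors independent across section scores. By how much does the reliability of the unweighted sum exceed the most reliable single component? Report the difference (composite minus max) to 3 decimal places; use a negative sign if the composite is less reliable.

Var(sum) = 3 + 2.7 = 5.7; true-score variance = 2.2 + 2.7 = 4.9; composite reliability = 0.8596.
Max component reliability = 0.9200.
Difference = 0.8596 − 0.9200 = -0.060.

-0.060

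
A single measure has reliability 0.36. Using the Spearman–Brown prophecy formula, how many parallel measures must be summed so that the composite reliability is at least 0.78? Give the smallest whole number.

k ≥ ρ*(1−ρ₁)/(ρ₁(1−ρ*)) = 0.78·0.64 / (0.36·0.22) = 6.303.
Smallest integer k = 7.

7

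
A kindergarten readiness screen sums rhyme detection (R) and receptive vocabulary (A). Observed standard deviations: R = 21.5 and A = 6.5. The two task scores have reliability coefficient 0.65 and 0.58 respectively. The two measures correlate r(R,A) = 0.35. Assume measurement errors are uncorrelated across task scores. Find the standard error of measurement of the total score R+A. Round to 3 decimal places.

Var(total) = 504.5 + 97.825 = 602.325.
True-score variance = 324.968 + 97.825 = 422.793, so reliability = 0.7019.
Error variance = 602.325 − 422.793 = 179.533; SEM = √179.533 = 13.399.

13.399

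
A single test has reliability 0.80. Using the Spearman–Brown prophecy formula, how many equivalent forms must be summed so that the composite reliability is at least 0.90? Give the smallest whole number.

k ≥ ρ*(1−ρ₁)/(ρ₁(1−ρ*)) = 0.90·0.20 / (0.80·0.10) = 2.250.
Smallest integer k = 3.

3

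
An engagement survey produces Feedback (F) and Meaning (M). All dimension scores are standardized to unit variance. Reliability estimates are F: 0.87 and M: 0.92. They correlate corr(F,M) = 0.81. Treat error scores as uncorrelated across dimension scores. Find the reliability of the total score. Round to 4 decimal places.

0.9420

Var(F+M) = 2 + 2·[0.81] = 2 + 1.62 = 3.62.
Under uncorrelated errors the observed covariances equal the true-score covariances, so only the own-variance terms attenuate.
True-score variance = [0.87 + 0.92] + 1.62 = 1.79 + 1.62 = 3.41.
Reliability = 3.41 / 3.62 = 0.9420.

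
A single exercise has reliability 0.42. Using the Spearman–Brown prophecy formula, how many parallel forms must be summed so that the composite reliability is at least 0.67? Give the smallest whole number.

k ≥ ρ*(1−ρ₁)/(ρ₁(1−ρ*)) = 0.67·0.58 / (0.42·0.33) = 2.804.
Smallest integer k = 3.

3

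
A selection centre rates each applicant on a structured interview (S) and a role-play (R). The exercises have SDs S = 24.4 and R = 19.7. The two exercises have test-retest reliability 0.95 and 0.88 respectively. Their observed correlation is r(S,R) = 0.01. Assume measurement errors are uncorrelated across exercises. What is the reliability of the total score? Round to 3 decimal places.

0.923

Var(S+R) = 24.4² + 19.7² + 2·[24.4·19.7·0.01] = 983.45 + 9.6136 = 993.064.
With uncorrelated errors the cross-covariances are all true-score covariance, so they carry over unchanged; only the diagonal terms shrink to ρᵢσᵢ².
True-score variance = [24.4²·0.95 + 19.7²·0.88] + 9.6136 = 907.111 + 9.6136 = 916.725.
Reliability = 916.725 / 993.064 = 0.923.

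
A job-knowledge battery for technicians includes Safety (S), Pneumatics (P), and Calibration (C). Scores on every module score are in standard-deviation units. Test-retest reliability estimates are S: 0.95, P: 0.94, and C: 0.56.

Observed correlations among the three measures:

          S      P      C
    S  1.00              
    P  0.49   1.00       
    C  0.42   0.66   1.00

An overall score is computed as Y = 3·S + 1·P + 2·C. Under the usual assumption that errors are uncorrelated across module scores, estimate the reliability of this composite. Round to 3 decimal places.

0.908

Var(Y) = 3² + 1 + 2² + 2·[3·0.49 + 6·0.42 + 2·0.66] = 14 + 10.62 = 24.62.
Under uncorrelated errors the observed covariances equal the true-score covariances, so only the own-variance terms attenuate.
True-score variance = [3²·0.95 + 0.94 + 2²·0.56] + 10.62 = 11.73 + 10.62 = 22.35.
Reliability = 22.35 / 24.62 = 0.908.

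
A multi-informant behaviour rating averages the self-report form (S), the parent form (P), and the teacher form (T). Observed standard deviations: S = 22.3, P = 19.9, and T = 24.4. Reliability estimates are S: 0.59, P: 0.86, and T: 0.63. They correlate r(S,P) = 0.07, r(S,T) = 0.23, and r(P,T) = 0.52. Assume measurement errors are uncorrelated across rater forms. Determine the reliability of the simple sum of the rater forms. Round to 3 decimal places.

Var(S+P+T) = 22.3² + 19.9² + 24.4² + 2·[22.3·19.9·0.07 + 22.3·24.4·0.23 + 19.9·24.4·0.52] = 1488.66 + 817.405 = 2306.07.
Because errors are independent across components, Cov(Tᵢ,Tⱼ) = Cov(Xᵢ,Xⱼ); the off-diagonal part of the true-score variance is the same as above.
True-score variance = [22.3²·0.59 + 19.9²·0.86 + 24.4²·0.63] + 817.405 = 1009.05 + 817.405 = 1826.45.
Reliability = 1826.45 / 2306.07 = 0.792.

0.792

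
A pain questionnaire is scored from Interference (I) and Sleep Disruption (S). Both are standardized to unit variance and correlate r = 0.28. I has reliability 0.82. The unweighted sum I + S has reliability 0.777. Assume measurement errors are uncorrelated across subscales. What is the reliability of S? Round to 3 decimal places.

0.609

Var(I+S) = 2 + 2·0.28 = 2.560.
True-score variance = ρ_I + ρ_S + 2·0.28, so 0.777 = (0.82 + ρ_S + 0.56) / 2.560.
ρ_S = 0.777·2.560 − 0.82 − 0.56 = 0.609.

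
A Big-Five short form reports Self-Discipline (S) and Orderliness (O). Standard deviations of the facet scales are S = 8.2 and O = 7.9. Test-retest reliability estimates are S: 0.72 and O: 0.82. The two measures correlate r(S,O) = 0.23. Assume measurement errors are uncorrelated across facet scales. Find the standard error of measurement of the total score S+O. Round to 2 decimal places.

5.48

Var(total) = 129.65 + 29.7988 = 159.449.
True-score variance = 99.589 + 29.7988 = 129.388, so reliability = 0.8115.
Error variance = 159.449 − 129.388 = 30.061; SEM = √30.061 = 5.48.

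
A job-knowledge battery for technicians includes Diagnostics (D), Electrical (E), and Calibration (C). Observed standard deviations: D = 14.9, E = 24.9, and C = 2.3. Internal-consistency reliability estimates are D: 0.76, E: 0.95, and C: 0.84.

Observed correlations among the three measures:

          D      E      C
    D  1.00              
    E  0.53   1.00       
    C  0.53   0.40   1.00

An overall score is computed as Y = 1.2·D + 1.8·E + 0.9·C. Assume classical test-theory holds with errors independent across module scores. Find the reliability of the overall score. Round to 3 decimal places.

0.946

Var(Y) = 1.2²·14.9² + 1.8²·24.9² + 0.9²·2.3² + 2·[2.16·14.9·24.9·0.53 + 1.08·14.9·2.3·0.53 + 1.62·24.9·2.3·0.40] = 2332.81 + 962.919 = 3295.73.
Because errors are independent across components, Cov(Tᵢ,Tⱼ) = Cov(Xᵢ,Xⱼ); the off-diagonal part of the true-score variance is the same as above.
True-score variance = [1.2²·14.9²·0.76 + 1.8²·24.9²·0.95 + 0.9²·2.3²·0.84] + 962.919 = 2154.96 + 962.919 = 3117.88.
Reliability = 3117.88 / 3295.73 = 0.946.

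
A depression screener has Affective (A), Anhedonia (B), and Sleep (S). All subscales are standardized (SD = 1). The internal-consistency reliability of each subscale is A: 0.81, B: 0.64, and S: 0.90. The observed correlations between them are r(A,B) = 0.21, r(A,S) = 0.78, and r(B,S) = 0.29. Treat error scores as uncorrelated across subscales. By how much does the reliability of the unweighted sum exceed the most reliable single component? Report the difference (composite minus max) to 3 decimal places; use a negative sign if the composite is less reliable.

-0.017

Var(sum) = 3 + 2.56 = 5.56; true-score variance = 2.35 + 2.56 = 4.91; composite reliability = 0.8831.
Max component reliability = 0.9000.
Difference = 0.8831 − 0.9000 = -0.017.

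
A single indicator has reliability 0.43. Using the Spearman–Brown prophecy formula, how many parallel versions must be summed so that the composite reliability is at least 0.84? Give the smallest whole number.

k ≥ ρ*(1−ρ₁)/(ρ₁(1−ρ*)) = 0.84·0.57 / (0.43·0.16) = 6.959.
Smallest integer k = 7.

7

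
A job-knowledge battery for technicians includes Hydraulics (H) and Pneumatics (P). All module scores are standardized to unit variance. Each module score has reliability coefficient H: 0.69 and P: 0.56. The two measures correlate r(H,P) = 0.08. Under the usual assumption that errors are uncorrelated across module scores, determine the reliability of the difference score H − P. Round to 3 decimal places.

Var(H−P) = 1 + 1 − 2·0.08 = 2 − 0.16 = 1.84.
Because errors are independent across components, Cov(Tᵢ,Tⱼ) = Cov(Xᵢ,Xⱼ); the off-diagonal part of the true-score variance is the same as above.
True-score variance = [0.69 + 0.56] − 0.16 = 1.25 − 0.16 = 1.09.
Reliability = 1.09 / 1.84 = 0.592.

0.592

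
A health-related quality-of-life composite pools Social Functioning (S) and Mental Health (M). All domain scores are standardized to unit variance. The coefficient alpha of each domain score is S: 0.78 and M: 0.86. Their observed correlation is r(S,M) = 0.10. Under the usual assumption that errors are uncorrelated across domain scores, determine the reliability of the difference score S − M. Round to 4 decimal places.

Var(S−M) = 1 + 1 − 2·0.10 = 2 − 0.2 = 1.8.
With uncorrelated errors the cross-covariances are all true-score covariance, so they carry over unchanged; only the diagonal terms shrink to ρᵢσᵢ².
True-score variance = [0.78 + 0.86] − 0.2 = 1.64 − 0.2 = 1.44.
Reliability = 1.44 / 1.8 = 0.8000.

0.8000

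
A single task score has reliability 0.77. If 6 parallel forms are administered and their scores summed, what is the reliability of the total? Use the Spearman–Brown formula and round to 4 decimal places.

ρ_k = kρ / (1 + (k−1)ρ) = 6·0.77 / (1 + 5·0.77) = 4.620 / 4.850 = 0.9526.

0.9526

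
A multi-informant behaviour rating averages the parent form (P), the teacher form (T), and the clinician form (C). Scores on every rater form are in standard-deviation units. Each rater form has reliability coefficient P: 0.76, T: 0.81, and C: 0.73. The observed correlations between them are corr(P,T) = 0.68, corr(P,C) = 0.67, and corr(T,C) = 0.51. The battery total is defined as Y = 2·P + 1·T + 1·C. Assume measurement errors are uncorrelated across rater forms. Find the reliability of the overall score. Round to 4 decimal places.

0.8857

Var(Y) = 2² + 1 + 1 + 2·[2·0.68 + 2·0.67 + 0.51] = 6 + 6.42 = 12.42.
Because errors are independent across components, Cov(Tᵢ,Tⱼ) = Cov(Xᵢ,Xⱼ); the off-diagonal part of the true-score variance is the same as above.
True-score variance = [2²·0.76 + 0.81 + 0.73] + 6.42 = 4.58 + 6.42 = 11.
Reliability = 11 / 12.42 = 0.8857.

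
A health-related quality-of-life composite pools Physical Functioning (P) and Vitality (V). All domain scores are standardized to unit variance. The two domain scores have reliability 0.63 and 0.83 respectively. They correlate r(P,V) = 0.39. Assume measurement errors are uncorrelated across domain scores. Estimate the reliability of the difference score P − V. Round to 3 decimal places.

Var(P−V) = 1 + 1 − 2·0.39 = 2 − 0.78 = 1.22.
Under uncorrelated errors the observed covariances equal the true-score covariances, so only the own-variance terms attenuate.
True-score variance = [0.63 + 0.83] − 0.78 = 1.46 − 0.78 = 0.68.
Reliability = 0.68 / 1.22 = 0.557.

0.557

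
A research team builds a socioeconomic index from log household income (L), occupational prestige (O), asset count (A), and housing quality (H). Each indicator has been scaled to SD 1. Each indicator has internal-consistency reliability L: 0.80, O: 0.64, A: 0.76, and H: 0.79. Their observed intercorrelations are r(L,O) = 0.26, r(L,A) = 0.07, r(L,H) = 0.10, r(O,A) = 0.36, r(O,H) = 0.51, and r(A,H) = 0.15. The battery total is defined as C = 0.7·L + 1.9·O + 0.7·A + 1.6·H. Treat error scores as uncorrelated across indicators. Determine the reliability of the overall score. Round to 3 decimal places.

0.836

Var(C) = 0.7² + 1.9² + 0.7² + 1.6² + 2·[1.33·0.26 + 0.49·0.07 + 1.12·0.10 + 1.33·0.36 + 3.04·0.51 + 1.12·0.15] = 7.15 + 5.3786 = 12.5286.
Because errors are independent across components, Cov(Tᵢ,Tⱼ) = Cov(Xᵢ,Xⱼ); the off-diagonal part of the true-score variance is the same as above.
True-score variance = [0.7²·0.80 + 1.9²·0.64 + 0.7²·0.76 + 1.6²·0.79] + 5.3786 = 5.0972 + 5.3786 = 10.4758.
Reliability = 10.4758 / 12.5286 = 0.836.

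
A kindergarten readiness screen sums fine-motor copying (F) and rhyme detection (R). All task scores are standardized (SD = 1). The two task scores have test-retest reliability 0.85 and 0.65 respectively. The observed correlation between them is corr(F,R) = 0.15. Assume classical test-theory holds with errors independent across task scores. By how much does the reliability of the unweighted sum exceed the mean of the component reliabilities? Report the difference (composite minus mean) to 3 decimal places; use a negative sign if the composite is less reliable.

Var(sum) = 2 + 0.3 = 2.3; true-score variance = 1.5 + 0.3 = 1.8; composite reliability = 0.7826.
Mean component reliability = 0.7500.
Difference = 0.7826 − 0.7500 = 0.033.

0.033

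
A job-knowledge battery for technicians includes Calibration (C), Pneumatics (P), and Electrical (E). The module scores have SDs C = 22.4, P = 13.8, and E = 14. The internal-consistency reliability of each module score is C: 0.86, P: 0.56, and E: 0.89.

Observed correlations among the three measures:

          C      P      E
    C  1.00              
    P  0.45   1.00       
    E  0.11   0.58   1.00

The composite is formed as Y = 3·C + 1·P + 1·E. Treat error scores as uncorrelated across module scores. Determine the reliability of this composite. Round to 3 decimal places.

0.880

Var(Y) = 3²·22.4² + 13.8² + 14² + 2·[3·22.4·13.8·0.45 + 3·22.4·14·0.11 + 13.8·14·0.58] = 4902.28 + 1265.71 = 6167.99.
With uncorrelated errors the cross-covariances are all true-score covariance, so they carry over unchanged; only the diagonal terms shrink to ρᵢσᵢ².
True-score variance = [3²·22.4²·0.86 + 13.8²·0.56 + 14²·0.89] + 1265.71 = 4164.71 + 1265.71 = 5430.42.
Reliability = 5430.42 / 6167.99 = 0.880.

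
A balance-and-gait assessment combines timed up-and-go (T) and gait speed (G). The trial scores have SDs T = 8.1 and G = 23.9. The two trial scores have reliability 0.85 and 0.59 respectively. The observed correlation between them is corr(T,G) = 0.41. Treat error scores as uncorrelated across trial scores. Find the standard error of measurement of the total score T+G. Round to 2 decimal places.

15.62

Var(total) = 636.82 + 158.744 = 795.564.
True-score variance = 392.782 + 158.744 = 551.526, so reliability = 0.6933.
Error variance = 795.564 − 551.526 = 244.038; SEM = √244.038 = 15.62.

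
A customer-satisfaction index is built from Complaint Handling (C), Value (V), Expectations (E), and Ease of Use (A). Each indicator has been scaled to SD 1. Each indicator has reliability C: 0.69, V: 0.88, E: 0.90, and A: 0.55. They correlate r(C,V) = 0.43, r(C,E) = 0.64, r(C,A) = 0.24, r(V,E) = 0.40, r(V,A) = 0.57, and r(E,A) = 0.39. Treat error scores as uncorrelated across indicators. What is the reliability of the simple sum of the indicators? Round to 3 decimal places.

Var(C+V+E+A) = 4 + 2·[0.43 + 0.64 + 0.24 + 0.40 + 0.57 + 0.39] = 4 + 5.34 = 9.34.
With uncorrelated errors the cross-covariances are all true-score covariance, so they carry over unchanged; only the diagonal terms shrink to ρᵢσᵢ².
True-score variance = [0.69 + 0.88 + 0.90 + 0.55] + 5.34 = 3.02 + 5.34 = 8.36.
Reliability = 8.36 / 9.34 = 0.895.

0.895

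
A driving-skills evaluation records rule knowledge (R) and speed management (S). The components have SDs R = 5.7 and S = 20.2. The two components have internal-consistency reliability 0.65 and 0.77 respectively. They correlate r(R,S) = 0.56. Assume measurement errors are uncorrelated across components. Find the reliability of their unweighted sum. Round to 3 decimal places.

Var(R+S) = 5.7² + 20.2² + 2·[5.7·20.2·0.56] = 440.53 + 128.957 = 569.487.
With uncorrelated errors the cross-covariances are all true-score covariance, so they carry over unchanged; only the diagonal terms shrink to ρᵢσᵢ².
True-score variance = [5.7²·0.65 + 20.2²·0.77] + 128.957 = 335.309 + 128.957 = 464.266.
Reliability = 464.266 / 569.487 = 0.815.

0.815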